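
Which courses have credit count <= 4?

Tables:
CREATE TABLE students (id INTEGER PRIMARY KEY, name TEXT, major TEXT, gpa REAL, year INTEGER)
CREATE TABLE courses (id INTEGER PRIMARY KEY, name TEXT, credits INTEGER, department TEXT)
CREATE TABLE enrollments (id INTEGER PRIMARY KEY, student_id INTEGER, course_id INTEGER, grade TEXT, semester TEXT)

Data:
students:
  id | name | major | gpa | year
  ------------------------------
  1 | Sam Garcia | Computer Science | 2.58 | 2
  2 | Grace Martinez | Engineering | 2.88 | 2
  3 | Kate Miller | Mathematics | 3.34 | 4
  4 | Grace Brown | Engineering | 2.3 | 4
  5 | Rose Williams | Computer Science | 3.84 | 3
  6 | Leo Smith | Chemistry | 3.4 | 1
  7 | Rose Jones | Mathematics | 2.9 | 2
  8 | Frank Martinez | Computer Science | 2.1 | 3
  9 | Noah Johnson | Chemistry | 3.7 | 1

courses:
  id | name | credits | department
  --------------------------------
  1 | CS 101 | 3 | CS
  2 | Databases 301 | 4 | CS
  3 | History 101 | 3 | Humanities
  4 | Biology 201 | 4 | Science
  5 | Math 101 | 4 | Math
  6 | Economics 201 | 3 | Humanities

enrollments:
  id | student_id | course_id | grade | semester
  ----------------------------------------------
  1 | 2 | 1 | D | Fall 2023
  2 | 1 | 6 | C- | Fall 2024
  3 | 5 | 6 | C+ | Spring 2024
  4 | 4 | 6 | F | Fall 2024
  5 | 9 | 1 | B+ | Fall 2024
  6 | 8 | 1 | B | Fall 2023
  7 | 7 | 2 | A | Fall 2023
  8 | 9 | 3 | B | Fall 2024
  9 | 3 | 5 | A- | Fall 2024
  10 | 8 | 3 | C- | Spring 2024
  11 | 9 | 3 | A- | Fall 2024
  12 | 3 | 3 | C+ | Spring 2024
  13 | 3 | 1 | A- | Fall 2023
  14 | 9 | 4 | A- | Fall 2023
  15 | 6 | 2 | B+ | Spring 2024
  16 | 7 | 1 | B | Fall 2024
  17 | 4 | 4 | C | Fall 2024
SELECT name, credits FROM courses WHERE credits <= 4

Execution result:
name | credits
CS 101 | 3
Databases 301 | 4
History 101 | 3
Biology 201 | 4
Math 101 | 4
Economics 201 | 3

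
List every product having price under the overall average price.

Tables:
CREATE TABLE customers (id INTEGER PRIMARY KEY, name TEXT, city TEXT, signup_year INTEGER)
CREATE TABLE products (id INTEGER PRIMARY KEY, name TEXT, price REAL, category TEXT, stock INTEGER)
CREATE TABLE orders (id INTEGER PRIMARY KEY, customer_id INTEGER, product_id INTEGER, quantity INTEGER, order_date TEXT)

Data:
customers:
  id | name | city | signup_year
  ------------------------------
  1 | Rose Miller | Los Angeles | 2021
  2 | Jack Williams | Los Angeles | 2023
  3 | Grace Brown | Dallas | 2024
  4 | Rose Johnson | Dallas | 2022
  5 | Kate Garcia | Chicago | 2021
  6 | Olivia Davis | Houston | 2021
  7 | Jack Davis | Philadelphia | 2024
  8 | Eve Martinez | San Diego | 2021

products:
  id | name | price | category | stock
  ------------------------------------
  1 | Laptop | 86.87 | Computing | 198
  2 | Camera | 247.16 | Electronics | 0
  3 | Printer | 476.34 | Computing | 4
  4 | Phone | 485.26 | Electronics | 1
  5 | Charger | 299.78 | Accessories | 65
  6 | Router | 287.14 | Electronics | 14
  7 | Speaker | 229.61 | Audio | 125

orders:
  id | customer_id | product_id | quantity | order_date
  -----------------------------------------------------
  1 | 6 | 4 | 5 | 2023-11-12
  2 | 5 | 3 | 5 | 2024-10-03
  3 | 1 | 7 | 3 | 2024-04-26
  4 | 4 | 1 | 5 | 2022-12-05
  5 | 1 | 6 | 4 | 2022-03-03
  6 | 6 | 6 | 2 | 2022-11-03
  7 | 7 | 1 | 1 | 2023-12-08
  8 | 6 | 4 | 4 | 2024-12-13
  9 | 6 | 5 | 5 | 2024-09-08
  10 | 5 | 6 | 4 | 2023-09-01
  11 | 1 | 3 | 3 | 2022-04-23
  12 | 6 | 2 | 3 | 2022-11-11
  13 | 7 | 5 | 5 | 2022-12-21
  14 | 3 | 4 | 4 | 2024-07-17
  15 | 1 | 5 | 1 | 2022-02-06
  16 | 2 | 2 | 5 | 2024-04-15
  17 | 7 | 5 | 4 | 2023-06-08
SELECT name, price FROM products WHERE price < (SELECT AVG(price) FROM products)

Execution result:
name | price
Laptop | 86.87
Camera | 247.16
Charger | 299.78
Router | 287.14
Speaker | 229.61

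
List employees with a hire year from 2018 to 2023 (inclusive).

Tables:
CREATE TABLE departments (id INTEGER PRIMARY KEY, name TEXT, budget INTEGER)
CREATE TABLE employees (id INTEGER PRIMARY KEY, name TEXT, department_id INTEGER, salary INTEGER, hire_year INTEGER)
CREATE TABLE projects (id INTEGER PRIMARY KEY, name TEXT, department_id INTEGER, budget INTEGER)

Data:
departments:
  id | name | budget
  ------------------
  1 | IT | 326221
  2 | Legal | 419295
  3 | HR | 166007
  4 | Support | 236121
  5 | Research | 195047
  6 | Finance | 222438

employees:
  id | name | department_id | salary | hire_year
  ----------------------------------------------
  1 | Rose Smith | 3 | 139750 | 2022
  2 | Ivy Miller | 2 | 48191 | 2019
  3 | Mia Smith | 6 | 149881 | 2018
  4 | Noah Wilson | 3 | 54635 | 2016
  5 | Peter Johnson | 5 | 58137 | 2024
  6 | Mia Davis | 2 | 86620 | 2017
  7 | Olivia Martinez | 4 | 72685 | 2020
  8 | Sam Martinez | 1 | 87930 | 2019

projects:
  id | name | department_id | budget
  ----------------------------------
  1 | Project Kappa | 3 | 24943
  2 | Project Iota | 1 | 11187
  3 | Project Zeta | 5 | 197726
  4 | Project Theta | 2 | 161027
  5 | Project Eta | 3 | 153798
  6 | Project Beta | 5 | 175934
SELECT name, hire_year FROM employees WHERE hire_year BETWEEN 2018 AND 2023

Execution result:
name | hire_year
Rose Smith | 2022
Ivy Miller | 2019
Mia Smith | 2018
Olivia Martinez | 2020
Sam Martinez | 2019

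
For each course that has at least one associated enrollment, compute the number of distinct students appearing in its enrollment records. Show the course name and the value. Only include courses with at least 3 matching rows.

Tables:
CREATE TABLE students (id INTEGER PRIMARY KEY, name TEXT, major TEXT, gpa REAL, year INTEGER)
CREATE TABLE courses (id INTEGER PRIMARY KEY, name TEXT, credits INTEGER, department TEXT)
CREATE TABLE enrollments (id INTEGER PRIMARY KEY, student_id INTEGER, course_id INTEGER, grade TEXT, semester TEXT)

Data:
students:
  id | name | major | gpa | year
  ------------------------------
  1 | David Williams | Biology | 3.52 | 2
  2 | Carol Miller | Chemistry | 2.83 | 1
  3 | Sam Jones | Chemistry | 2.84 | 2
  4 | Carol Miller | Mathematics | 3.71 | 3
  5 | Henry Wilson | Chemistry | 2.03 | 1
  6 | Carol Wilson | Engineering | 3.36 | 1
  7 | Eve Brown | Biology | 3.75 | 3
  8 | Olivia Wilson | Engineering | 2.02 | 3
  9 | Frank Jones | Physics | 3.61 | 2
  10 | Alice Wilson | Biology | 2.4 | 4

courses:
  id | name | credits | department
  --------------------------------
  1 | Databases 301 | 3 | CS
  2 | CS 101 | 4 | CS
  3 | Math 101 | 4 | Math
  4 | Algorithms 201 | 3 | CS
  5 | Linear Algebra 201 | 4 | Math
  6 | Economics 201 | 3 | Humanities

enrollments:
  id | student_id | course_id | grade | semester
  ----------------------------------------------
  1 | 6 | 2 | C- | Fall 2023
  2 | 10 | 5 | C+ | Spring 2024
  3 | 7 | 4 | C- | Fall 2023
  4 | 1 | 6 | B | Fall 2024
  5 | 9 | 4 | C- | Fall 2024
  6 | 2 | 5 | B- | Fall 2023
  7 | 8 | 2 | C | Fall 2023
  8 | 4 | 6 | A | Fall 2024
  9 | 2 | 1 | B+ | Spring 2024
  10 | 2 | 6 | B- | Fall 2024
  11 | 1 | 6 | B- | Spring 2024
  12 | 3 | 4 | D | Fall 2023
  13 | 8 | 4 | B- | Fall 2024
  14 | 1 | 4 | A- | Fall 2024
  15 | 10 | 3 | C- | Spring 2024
SELECT p.name, COUNT(DISTINCT c.student_id) AS distinct_student_count FROM enrollments c JOIN courses p ON c.course_id = p.id GROUP BY p.id, p.name HAVING COUNT(*) >= 3

Execution result:
name | distinct_student_count
Algorithms 201 | 5
Economics 201 | 3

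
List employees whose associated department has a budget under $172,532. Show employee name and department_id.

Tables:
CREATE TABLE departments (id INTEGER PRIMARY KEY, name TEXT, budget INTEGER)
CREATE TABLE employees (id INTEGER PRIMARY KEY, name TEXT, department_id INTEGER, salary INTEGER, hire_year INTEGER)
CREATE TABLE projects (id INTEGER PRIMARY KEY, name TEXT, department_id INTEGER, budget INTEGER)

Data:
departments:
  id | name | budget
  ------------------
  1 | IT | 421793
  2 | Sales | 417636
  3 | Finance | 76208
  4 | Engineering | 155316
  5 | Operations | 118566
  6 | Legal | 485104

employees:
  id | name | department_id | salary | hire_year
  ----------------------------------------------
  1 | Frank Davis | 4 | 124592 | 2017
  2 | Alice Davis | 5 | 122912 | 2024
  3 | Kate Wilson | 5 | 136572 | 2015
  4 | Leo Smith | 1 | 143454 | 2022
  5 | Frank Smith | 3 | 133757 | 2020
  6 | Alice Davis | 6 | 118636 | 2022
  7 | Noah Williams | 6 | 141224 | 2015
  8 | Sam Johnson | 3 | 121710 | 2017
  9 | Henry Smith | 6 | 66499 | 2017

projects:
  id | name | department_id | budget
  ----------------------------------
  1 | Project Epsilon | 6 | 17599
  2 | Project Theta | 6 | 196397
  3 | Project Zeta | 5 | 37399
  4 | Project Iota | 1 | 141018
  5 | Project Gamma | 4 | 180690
SELECT name, department_id FROM employees WHERE department_id IN (SELECT id FROM departments WHERE budget < 172532)

Execution result:
name | department_id
Frank Davis | 4
Alice Davis | 5
Kate Wilson | 5
Frank Smith | 3
Sam Johnson | 3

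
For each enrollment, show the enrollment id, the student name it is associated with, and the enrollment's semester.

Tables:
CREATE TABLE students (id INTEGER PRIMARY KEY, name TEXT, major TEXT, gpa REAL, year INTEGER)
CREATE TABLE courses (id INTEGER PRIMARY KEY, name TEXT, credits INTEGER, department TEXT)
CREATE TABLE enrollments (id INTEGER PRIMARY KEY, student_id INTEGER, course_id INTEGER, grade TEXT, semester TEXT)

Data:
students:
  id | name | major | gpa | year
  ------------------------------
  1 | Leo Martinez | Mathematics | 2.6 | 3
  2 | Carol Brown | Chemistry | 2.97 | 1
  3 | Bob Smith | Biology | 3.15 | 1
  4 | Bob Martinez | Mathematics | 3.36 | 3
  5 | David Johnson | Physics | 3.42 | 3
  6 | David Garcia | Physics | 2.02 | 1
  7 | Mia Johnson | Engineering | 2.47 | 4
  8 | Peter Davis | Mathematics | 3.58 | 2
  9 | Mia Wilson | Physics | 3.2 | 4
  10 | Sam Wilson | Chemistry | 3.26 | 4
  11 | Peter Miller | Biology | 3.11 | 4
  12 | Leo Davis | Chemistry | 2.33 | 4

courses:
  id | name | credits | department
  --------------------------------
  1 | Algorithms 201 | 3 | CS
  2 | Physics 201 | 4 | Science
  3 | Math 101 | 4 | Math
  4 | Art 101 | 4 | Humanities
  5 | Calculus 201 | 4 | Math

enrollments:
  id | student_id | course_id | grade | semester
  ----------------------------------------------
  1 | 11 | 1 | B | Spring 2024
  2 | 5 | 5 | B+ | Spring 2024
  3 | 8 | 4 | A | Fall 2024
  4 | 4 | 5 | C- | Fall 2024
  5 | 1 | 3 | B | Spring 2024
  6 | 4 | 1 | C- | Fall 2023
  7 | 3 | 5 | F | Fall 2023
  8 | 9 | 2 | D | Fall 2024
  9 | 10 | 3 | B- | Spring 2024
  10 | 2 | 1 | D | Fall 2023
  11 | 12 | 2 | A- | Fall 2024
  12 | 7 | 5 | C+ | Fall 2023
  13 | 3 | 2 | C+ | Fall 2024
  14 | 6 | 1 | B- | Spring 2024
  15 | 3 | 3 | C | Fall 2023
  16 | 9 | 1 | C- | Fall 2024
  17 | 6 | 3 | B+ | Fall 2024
SELECT c.id, p.name AS student, c.semester FROM enrollments c JOIN students p ON c.student_id = p.id

Execution result:
id | student | semester
1 | Peter Miller | Spring 2024
2 | David Johnson | Spring 2024
3 | Peter Davis | Fall 2024
4 | Bob Martinez | Fall 2024
5 | Leo Martinez | Spring 2024
6 | Bob Martinez | Fall 2023
7 | Bob Smith | Fall 2023
8 | Mia Wilson | Fall 2024
9 | Sam Wilson | Spring 2024
10 | Carol Brown | Fall 2023
11 | Leo Davis | Fall 2024
12 | Mia Johnson | Fall 2023
13 | Bob Smith | Fall 2024
14 | David Garcia | Spring 2024
15 | Bob Smith | Fall 2023
16 | Mia Wilson | Fall 2024
17 | David Garcia | Fall 2024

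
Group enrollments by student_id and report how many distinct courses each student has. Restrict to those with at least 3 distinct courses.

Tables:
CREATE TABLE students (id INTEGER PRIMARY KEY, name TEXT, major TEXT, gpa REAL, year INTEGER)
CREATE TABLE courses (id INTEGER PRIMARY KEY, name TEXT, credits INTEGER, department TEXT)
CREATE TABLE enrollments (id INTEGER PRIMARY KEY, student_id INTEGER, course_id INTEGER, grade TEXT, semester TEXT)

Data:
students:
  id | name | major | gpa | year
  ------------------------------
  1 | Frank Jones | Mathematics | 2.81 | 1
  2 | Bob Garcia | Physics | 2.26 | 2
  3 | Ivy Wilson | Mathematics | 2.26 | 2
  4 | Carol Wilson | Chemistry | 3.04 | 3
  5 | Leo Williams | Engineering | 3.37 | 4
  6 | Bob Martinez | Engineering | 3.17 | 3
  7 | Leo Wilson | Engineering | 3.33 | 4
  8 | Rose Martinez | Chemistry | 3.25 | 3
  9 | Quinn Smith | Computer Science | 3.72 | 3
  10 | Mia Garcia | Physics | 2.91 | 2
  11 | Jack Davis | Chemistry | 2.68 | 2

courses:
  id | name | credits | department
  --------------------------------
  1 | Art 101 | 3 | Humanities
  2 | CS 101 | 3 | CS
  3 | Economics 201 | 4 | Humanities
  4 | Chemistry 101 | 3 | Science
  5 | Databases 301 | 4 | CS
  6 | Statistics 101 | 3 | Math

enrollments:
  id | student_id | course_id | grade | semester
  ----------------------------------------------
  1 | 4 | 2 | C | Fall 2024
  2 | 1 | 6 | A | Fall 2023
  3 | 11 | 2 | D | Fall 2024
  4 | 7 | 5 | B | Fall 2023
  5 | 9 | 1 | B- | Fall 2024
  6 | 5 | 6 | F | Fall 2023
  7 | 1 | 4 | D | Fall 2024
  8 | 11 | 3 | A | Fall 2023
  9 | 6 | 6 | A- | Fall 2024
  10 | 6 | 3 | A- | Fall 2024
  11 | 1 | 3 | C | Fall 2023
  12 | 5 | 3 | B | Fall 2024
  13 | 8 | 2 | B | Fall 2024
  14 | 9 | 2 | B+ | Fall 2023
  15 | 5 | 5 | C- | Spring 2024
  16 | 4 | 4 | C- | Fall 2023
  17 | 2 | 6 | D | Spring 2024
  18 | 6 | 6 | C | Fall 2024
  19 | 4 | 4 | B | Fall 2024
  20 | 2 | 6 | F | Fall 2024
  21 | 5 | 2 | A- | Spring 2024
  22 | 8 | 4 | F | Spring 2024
SELECT student_id, COUNT(DISTINCT course_id) AS distinct_course_count FROM enrollments GROUP BY student_id HAVING COUNT(DISTINCT course_id) >= 3

Execution result:
student_id | distinct_course_count
1 | 3
5 | 4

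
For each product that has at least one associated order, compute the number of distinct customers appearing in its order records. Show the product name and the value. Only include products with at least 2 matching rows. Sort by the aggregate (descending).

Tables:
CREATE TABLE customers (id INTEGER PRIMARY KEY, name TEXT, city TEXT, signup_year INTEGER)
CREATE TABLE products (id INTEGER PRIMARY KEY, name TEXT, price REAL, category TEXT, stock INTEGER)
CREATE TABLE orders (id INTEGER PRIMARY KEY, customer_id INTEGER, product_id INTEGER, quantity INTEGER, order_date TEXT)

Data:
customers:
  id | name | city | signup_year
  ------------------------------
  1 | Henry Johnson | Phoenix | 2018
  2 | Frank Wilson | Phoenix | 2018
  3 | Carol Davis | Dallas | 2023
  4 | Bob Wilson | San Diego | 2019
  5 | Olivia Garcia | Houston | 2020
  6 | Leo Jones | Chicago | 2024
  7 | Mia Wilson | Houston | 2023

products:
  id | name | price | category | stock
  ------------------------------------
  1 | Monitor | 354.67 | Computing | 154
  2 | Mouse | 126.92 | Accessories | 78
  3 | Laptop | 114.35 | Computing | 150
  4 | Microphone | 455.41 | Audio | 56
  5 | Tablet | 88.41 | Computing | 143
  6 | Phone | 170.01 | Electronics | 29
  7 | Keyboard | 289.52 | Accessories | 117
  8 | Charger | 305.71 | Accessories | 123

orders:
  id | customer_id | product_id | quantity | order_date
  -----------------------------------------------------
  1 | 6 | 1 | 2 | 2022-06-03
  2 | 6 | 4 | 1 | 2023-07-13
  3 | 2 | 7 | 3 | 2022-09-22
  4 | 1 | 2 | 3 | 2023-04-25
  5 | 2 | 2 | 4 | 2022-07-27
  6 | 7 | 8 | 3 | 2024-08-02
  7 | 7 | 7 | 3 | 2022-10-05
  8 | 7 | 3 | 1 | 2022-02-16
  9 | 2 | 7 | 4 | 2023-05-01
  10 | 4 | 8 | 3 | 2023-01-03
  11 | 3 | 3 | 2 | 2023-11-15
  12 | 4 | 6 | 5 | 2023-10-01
SELECT p.name, COUNT(DISTINCT c.customer_id) AS distinct_customer_count FROM orders c JOIN products p ON c.product_id = p.id GROUP BY p.id, p.name HAVING COUNT(*) >= 2 ORDER BY distinct_customer_count DESC

Execution result:
name | distinct_customer_count
Mouse | 2
Laptop | 2
Keyboard | 2
Charger | 2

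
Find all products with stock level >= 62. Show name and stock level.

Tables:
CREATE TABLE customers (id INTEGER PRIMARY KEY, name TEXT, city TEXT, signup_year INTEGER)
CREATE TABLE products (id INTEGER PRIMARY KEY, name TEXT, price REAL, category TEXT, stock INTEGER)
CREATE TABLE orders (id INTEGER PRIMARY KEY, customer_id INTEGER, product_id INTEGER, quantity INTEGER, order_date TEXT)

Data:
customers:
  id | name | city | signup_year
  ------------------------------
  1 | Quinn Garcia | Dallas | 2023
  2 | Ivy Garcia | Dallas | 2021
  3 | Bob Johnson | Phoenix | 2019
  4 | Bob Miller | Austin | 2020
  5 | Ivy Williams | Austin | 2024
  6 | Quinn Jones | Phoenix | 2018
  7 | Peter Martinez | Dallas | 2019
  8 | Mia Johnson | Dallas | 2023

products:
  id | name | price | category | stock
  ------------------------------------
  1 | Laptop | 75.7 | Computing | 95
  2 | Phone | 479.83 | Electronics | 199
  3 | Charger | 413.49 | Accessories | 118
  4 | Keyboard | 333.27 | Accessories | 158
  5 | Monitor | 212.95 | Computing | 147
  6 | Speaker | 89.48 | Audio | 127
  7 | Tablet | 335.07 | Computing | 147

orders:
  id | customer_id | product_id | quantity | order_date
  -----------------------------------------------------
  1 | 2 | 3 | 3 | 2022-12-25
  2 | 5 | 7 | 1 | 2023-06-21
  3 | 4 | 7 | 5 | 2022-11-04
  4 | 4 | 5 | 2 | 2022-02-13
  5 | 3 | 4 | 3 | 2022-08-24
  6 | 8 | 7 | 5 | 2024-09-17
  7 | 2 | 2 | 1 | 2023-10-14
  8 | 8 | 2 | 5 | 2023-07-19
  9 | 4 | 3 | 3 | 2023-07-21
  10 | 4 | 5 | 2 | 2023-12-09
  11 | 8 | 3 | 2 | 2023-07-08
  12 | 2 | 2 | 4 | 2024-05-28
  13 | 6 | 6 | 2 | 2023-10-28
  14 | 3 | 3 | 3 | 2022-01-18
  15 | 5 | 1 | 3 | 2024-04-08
SELECT name, stock FROM products WHERE stock >= 62

Execution result:
name | stock
Laptop | 95
Phone | 199
Charger | 118
Keyboard | 158
Monitor | 147
Speaker | 127
Tablet | 147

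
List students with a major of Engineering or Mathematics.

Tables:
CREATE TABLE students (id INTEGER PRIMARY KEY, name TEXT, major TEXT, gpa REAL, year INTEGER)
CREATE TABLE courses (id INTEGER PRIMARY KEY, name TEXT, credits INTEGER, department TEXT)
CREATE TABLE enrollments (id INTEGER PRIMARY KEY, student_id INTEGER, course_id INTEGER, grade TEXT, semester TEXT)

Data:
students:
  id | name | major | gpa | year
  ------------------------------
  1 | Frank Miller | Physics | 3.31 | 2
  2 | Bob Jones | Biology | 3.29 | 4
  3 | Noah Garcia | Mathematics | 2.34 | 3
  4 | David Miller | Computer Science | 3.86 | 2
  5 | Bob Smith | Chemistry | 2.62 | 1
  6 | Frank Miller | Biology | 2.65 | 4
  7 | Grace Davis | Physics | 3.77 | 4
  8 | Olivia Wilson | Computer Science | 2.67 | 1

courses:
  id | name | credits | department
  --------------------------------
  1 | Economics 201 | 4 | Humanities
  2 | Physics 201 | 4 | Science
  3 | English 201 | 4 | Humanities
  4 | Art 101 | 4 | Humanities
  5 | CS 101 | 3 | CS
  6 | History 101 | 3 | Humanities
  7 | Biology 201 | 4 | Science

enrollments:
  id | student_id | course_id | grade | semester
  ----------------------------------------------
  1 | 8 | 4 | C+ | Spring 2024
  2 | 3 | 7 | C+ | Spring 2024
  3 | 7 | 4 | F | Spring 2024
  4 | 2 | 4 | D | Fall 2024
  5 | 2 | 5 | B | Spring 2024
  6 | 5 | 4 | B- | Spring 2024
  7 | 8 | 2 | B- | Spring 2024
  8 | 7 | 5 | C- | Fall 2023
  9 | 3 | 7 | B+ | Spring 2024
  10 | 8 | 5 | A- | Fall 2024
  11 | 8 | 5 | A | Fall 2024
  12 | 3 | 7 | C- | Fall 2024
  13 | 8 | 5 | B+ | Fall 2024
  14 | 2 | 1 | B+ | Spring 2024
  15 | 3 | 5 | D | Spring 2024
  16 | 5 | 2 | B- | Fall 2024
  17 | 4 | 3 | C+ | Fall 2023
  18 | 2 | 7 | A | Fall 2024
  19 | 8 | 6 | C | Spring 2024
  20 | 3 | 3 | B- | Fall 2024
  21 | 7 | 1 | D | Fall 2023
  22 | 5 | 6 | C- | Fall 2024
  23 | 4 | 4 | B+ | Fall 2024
SELECT name, major FROM students WHERE major IN ('Engineering', 'Mathematics')

Execution result:
name | major
Noah Garcia | Mathematics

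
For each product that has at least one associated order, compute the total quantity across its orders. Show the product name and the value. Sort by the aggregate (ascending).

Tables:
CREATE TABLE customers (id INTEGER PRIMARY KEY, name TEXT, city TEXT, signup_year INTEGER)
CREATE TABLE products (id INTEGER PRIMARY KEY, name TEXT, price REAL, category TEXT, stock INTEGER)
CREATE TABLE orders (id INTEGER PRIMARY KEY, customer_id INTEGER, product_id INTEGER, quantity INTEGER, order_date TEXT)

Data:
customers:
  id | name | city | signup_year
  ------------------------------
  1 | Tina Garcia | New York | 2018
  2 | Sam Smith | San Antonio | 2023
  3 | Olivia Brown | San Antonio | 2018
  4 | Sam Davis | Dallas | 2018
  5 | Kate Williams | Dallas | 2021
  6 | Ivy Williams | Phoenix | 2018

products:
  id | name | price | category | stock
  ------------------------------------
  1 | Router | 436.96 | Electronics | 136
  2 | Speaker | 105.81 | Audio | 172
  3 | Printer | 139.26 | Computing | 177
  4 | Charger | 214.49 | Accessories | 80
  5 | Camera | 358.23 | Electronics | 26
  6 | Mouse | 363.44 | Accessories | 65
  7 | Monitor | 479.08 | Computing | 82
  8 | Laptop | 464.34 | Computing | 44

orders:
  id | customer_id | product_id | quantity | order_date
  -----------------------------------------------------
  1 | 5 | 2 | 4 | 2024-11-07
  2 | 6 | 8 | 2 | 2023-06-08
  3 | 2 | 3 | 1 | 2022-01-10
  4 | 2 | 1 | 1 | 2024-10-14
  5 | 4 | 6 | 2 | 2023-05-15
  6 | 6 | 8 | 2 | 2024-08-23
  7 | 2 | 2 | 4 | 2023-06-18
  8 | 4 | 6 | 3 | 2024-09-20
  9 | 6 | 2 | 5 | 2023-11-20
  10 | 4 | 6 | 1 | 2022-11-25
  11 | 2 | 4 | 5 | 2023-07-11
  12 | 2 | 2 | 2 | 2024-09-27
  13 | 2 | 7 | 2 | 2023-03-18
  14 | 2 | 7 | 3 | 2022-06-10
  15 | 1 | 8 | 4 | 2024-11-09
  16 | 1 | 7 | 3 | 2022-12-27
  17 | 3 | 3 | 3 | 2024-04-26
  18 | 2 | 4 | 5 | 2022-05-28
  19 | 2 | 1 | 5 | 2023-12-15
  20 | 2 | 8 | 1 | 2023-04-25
SELECT p.name, SUM(c.quantity) AS sum_quantity FROM orders c JOIN products p ON c.product_id = p.id GROUP BY p.id, p.name ORDER BY sum_quantity ASC

Execution result:
name | sum_quantity
Printer | 4
Router | 6
Mouse | 6
Monitor | 8
Laptop | 9
Charger | 10
Speaker | 15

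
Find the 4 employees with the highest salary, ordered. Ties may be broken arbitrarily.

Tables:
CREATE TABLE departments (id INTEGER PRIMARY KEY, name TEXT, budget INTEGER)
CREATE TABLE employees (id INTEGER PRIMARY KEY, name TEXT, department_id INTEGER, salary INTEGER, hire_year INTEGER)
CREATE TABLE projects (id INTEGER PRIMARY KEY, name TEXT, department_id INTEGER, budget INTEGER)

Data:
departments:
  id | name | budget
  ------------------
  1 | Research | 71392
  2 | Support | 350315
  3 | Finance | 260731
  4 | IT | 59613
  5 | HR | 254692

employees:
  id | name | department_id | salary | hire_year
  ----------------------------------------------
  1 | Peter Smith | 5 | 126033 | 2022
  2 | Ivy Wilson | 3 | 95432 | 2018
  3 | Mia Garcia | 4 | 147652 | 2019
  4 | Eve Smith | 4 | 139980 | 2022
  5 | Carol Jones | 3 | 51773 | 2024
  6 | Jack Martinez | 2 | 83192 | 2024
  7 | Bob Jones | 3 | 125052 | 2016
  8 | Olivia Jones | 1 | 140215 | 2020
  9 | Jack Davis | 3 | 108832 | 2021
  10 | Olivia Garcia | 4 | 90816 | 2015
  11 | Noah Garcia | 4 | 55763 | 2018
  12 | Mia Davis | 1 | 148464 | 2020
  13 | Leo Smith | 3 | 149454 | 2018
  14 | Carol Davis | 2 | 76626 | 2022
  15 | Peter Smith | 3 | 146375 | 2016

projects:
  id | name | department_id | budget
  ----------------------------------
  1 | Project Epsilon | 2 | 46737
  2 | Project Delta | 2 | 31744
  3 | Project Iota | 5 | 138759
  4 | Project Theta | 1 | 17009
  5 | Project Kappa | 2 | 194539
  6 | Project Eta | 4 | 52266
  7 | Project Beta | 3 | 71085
SELECT name, salary FROM employees ORDER BY salary DESC LIMIT 4

Execution result:
name | salary
Leo Smith | 149454
Mia Davis | 148464
Mia Garcia | 147652
Peter Smith | 146375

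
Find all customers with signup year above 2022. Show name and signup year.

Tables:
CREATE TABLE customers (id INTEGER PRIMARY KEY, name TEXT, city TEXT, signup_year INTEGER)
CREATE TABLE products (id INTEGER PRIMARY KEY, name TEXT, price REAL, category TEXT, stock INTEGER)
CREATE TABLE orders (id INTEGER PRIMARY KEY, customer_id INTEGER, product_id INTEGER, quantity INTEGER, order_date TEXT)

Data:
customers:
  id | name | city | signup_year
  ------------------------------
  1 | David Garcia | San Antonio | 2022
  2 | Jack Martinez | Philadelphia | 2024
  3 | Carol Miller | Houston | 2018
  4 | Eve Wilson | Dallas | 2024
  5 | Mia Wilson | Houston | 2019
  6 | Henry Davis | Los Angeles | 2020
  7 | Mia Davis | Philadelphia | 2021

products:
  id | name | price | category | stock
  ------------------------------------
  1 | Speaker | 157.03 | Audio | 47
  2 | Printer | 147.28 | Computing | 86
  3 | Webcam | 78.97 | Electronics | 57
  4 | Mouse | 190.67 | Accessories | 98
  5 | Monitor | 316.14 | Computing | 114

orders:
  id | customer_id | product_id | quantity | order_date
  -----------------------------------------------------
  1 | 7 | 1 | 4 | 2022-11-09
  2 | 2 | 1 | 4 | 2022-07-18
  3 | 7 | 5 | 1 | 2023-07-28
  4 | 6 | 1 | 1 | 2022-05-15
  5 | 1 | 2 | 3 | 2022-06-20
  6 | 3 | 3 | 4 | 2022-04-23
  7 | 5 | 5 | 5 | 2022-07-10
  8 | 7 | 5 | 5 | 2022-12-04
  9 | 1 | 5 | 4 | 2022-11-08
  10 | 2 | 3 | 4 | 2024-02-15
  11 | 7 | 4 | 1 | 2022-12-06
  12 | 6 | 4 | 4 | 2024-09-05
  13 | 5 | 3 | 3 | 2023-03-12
SELECT name, signup_year FROM customers WHERE signup_year > 2022

Execution result:
name | signup_year
Jack Martinez | 2024
Eve Wilson | 2024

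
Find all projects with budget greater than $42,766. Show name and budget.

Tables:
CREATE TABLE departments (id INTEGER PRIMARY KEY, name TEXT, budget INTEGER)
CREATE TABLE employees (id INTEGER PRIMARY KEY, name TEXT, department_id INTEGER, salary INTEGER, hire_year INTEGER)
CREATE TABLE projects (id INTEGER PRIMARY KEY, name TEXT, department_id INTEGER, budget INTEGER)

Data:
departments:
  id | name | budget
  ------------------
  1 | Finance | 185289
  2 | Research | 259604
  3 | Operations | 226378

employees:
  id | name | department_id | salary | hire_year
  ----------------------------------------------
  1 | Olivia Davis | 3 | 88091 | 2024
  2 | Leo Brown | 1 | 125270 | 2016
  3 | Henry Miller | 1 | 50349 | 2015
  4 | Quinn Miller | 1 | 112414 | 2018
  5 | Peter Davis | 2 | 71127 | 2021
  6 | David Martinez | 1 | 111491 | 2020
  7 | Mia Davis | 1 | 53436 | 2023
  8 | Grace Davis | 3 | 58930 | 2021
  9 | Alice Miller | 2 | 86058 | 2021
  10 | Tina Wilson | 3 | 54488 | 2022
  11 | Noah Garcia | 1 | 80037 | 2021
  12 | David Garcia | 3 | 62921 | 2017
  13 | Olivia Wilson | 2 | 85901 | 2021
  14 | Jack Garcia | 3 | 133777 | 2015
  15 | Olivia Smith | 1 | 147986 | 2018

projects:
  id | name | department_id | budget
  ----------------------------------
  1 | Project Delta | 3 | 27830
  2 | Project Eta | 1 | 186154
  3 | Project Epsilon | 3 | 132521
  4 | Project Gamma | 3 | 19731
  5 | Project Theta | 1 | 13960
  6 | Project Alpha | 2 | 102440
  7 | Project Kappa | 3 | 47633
SELECT name, budget FROM projects WHERE budget > 42766

Execution result:
name | budget
Project Eta | 186154
Project Epsilon | 132521
Project Alpha | 102440
Project Kappa | 47633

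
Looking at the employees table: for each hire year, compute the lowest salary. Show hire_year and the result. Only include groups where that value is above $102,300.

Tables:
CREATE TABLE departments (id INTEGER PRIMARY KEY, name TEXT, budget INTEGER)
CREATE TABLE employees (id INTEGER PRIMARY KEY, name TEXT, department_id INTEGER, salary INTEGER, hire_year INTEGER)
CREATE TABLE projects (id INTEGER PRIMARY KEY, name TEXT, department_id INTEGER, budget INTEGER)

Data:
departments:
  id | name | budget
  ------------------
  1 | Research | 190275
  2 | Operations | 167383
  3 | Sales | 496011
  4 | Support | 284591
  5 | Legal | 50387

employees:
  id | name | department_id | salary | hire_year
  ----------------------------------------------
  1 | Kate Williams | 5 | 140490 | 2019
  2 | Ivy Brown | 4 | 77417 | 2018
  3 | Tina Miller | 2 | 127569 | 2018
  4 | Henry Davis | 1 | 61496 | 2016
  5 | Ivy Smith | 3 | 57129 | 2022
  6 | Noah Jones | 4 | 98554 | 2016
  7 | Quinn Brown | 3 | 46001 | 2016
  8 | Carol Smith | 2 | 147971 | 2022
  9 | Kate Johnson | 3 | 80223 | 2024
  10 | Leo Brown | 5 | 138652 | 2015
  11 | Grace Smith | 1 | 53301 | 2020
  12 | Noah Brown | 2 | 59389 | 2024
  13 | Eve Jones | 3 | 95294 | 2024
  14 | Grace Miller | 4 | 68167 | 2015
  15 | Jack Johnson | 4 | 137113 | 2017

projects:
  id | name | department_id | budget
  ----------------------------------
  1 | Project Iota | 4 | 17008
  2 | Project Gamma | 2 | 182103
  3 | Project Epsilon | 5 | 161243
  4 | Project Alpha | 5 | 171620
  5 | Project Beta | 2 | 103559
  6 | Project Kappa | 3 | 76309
SELECT hire_year, MIN(salary) AS min_salary FROM employees GROUP BY hire_year HAVING MIN(salary) > 102300

Execution result:
hire_year | min_salary
2017 | 137113
2019 | 140490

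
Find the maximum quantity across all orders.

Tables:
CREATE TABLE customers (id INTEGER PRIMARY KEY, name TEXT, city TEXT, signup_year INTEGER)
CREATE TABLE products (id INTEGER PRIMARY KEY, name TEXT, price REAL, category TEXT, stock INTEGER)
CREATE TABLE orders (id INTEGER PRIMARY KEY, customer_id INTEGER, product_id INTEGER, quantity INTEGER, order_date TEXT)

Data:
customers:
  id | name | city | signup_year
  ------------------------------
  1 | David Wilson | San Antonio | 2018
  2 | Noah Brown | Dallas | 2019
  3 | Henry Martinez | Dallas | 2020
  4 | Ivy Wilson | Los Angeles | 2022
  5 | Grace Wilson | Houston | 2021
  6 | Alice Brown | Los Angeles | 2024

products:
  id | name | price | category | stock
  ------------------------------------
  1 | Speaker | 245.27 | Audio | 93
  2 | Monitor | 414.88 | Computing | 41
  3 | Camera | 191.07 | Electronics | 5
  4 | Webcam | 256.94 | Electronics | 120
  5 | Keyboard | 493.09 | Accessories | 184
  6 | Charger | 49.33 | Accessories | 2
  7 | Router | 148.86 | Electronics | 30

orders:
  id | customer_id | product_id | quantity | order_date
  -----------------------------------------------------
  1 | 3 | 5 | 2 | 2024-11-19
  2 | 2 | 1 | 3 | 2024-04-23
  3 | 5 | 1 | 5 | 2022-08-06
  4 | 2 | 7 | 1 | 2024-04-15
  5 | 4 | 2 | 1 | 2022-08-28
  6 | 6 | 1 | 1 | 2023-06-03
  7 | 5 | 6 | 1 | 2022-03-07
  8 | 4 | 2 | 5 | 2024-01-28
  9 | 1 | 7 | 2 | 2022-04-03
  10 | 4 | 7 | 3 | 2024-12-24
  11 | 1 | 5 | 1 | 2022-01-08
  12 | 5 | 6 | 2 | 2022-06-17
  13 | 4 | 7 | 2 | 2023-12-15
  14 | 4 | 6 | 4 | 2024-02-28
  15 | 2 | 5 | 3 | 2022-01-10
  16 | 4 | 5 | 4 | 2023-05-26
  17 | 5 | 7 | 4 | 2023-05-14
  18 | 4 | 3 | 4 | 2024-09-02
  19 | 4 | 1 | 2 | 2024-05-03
SELECT MAX(quantity) FROM orders

Execution result:
5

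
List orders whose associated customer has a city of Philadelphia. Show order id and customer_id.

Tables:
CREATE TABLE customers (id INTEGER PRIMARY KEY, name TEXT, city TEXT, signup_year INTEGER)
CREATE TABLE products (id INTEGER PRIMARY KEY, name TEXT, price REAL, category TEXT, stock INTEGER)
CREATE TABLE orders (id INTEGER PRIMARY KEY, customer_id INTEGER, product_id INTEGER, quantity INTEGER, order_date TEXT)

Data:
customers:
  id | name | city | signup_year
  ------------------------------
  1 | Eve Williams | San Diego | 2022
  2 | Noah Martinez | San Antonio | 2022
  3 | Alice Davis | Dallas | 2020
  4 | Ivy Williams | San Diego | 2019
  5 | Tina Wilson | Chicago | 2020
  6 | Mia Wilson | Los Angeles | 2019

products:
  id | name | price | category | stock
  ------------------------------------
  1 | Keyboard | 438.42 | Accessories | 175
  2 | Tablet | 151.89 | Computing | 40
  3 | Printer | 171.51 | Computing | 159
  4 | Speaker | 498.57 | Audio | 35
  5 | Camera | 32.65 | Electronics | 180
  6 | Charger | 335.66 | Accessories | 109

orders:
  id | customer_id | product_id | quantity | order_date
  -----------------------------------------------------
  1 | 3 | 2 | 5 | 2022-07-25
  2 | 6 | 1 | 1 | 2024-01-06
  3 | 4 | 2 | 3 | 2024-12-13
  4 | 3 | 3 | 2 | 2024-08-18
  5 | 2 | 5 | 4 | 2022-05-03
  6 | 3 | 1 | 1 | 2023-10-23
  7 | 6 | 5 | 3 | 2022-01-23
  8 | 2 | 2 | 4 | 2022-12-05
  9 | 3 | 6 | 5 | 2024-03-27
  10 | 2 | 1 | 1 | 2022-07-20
SELECT id, customer_id FROM orders WHERE customer_id IN (SELECT id FROM customers WHERE city = 'Philadelphia')

Execution result:
(no rows)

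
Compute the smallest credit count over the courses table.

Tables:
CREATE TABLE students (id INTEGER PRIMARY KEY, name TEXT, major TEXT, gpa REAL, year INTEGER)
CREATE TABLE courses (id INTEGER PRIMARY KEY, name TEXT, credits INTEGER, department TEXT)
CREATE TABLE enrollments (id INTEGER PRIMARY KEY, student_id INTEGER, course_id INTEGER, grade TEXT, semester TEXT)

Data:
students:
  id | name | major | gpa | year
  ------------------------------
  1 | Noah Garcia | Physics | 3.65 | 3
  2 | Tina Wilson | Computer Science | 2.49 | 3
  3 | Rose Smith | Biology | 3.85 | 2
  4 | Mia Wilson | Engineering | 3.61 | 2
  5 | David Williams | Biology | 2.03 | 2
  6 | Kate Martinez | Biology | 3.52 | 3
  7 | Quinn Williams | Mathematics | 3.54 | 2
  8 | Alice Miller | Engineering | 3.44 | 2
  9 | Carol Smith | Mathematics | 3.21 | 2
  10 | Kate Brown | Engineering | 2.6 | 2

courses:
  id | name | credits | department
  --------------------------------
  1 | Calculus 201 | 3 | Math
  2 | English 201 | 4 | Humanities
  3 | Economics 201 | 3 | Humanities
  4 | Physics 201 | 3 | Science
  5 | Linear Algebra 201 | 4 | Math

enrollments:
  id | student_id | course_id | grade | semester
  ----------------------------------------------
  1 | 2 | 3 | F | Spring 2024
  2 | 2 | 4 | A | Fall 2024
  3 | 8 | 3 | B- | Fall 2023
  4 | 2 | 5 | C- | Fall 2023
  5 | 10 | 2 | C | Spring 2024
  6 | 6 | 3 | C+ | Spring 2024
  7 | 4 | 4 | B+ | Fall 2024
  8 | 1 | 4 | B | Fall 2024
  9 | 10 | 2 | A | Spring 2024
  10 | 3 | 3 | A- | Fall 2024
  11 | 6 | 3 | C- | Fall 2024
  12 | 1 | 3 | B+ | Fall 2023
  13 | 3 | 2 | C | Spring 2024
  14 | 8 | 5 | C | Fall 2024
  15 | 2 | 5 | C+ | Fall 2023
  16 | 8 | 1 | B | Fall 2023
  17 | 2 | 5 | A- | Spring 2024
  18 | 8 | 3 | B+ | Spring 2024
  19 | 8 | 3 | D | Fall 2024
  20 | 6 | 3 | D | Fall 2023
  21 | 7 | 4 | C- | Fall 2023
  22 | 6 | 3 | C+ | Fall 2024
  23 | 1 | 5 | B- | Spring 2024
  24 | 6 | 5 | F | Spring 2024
SELECT MIN(credits) FROM courses

Execution result:
3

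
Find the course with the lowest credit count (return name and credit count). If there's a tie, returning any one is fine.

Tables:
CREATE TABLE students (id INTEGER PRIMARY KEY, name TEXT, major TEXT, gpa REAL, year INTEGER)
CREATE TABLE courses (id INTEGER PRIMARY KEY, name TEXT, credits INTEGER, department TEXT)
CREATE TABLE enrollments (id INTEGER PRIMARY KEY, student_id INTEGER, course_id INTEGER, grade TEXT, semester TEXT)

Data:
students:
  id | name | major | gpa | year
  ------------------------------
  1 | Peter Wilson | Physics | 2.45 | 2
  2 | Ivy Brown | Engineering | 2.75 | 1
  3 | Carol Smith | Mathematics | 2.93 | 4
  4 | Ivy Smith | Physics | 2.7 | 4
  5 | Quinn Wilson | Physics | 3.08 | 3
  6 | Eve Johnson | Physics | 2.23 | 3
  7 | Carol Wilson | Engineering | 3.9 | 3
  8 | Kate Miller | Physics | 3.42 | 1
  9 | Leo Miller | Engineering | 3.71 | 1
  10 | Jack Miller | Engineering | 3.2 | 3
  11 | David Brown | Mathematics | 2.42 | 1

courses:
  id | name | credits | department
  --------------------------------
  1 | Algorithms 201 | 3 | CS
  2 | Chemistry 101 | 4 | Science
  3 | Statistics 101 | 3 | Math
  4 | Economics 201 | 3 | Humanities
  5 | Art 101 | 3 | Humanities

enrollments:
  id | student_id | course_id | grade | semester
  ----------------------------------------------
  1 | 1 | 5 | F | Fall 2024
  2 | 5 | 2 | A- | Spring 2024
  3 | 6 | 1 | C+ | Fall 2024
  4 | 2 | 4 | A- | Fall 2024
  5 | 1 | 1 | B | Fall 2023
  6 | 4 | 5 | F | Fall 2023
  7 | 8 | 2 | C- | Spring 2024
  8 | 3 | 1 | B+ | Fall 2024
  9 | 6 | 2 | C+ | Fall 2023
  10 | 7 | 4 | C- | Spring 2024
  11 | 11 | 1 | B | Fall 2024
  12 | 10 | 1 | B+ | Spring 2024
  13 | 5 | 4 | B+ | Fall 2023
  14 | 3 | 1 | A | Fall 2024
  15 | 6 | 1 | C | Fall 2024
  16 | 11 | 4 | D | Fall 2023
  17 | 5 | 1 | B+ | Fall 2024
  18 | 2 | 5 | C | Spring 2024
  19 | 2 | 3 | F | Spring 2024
SELECT name, credits FROM courses ORDER BY credits ASC LIMIT 1

Execution result:
name | credits
Algorithms 201 | 3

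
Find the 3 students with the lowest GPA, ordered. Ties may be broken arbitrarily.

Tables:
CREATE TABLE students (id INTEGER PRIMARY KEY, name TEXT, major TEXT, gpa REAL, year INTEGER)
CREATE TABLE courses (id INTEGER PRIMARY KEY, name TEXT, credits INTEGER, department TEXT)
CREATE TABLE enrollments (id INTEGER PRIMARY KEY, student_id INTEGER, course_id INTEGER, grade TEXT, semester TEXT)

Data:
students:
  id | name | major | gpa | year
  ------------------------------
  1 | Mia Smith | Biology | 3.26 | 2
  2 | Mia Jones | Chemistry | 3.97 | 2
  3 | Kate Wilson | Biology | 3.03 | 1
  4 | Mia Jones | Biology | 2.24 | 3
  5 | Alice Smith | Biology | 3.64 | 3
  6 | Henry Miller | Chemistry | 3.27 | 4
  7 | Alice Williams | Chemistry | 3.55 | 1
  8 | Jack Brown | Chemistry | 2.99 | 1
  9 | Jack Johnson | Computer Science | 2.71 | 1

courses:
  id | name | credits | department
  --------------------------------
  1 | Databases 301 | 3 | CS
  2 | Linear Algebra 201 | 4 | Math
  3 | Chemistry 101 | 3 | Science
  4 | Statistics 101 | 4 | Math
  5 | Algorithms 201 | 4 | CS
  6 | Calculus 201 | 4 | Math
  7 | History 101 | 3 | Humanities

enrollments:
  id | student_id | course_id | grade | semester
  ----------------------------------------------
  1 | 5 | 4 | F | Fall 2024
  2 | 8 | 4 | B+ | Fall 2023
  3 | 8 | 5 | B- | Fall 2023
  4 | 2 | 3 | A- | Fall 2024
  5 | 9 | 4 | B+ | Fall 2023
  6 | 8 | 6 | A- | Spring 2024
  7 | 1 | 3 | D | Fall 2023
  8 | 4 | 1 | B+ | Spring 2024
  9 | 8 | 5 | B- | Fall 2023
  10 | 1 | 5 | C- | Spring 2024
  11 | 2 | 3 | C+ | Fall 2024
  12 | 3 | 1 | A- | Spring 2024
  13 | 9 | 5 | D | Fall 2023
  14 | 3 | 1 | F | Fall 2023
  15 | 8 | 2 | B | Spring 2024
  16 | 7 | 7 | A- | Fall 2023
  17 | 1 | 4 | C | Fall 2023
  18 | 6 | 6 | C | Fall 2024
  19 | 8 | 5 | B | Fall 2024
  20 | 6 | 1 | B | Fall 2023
SELECT name, gpa FROM students ORDER BY gpa ASC LIMIT 3

Execution result:
name | gpa
Mia Jones | 2.24
Jack Johnson | 2.71
Jack Brown | 2.99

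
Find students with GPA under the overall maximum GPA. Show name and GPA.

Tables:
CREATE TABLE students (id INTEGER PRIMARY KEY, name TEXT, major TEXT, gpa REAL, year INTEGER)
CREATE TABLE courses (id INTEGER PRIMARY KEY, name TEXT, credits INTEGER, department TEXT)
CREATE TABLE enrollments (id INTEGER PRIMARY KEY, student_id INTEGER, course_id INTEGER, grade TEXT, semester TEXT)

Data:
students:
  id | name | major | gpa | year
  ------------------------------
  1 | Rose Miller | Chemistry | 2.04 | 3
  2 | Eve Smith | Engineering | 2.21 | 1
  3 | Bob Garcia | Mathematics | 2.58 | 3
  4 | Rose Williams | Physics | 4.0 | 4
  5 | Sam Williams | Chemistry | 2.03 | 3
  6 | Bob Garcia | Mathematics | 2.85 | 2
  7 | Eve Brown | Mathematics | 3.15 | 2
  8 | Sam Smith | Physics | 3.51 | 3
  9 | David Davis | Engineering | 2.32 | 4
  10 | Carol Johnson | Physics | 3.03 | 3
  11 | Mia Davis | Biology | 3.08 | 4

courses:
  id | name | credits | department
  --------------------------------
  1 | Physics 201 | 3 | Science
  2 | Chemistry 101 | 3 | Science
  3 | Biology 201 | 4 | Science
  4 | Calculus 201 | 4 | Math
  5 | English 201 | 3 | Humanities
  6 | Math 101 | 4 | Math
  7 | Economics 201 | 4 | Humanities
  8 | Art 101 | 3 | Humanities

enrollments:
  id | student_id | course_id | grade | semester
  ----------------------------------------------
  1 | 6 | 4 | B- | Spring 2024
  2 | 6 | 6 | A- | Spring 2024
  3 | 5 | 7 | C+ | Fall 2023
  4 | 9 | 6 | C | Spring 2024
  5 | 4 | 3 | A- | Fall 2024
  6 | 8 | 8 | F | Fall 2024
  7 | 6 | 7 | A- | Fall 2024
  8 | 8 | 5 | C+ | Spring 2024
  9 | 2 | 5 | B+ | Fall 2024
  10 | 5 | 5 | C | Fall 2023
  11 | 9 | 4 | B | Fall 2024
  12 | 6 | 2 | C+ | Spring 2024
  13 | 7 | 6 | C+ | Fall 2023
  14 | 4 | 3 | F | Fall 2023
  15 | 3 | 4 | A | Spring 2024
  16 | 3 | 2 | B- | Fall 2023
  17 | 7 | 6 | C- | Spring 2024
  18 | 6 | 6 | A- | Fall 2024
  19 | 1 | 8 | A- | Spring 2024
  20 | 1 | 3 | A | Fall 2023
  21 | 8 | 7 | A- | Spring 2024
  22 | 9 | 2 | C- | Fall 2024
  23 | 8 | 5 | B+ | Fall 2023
SELECT name, gpa FROM students WHERE gpa < (SELECT MAX(gpa) FROM students)

Execution result:
name | gpa
Rose Miller | 2.04
Eve Smith | 2.21
Bob Garcia | 2.58
Sam Williams | 2.03
Bob Garcia | 2.85
Eve Brown | 3.15
Sam Smith | 3.51
David Davis | 2.32
Carol Johnson | 3.03
Mia Davis | 3.08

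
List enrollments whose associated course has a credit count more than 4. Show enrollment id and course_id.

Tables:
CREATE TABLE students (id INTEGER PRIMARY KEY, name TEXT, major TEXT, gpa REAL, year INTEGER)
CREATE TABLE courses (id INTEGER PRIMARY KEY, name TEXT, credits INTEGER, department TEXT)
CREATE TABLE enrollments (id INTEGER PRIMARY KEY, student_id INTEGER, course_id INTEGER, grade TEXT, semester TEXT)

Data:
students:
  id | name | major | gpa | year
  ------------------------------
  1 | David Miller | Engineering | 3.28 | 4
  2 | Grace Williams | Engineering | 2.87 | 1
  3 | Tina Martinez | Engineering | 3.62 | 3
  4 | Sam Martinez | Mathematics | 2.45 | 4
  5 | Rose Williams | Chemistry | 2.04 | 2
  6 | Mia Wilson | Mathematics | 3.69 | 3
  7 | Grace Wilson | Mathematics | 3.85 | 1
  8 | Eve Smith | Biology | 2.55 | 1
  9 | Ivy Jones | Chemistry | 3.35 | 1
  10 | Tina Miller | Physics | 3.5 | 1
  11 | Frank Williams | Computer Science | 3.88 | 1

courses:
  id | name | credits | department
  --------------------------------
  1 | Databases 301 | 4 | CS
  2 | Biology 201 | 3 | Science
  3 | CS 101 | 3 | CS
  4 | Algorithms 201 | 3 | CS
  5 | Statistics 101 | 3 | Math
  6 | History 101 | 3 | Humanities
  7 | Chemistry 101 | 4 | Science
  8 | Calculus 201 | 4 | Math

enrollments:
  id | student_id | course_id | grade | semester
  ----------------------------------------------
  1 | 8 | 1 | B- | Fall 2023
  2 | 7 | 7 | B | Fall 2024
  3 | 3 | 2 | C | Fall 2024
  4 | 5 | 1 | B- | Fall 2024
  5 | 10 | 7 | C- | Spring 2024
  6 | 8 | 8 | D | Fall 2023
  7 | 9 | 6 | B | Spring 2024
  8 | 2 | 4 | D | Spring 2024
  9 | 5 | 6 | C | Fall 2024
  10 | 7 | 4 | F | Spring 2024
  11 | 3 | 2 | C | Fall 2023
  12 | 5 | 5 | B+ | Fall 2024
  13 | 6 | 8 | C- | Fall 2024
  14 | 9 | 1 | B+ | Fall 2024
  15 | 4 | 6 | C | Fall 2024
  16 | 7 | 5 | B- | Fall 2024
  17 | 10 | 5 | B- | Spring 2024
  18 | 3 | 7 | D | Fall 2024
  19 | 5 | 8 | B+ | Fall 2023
SELECT id, course_id FROM enrollments WHERE course_id IN (SELECT id FROM courses WHERE credits > 4)

Execution result:
(no rows)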